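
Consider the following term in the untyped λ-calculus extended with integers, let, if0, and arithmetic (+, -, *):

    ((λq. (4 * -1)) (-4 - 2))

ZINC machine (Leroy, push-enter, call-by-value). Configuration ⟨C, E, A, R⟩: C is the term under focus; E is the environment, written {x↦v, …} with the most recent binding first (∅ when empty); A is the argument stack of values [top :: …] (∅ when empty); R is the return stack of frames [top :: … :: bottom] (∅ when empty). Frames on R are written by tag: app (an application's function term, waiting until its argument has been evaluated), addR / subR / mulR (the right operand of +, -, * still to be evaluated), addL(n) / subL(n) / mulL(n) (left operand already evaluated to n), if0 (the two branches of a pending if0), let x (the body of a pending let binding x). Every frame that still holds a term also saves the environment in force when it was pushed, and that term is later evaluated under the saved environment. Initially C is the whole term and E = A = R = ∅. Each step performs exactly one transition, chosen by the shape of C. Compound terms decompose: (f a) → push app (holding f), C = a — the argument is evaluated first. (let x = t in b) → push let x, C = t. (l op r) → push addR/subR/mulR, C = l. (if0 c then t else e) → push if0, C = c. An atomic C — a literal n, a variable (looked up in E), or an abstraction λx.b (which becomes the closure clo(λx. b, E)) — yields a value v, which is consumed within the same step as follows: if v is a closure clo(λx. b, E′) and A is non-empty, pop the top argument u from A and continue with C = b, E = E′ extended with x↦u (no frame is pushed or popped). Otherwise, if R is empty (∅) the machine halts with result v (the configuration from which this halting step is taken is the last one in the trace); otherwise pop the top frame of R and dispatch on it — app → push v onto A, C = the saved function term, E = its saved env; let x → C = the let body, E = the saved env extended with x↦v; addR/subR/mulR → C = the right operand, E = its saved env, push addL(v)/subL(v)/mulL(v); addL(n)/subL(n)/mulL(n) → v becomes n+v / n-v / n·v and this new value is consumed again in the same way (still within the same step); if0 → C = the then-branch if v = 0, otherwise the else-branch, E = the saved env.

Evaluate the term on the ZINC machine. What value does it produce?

[0] ⟨C=((λq. (4 * -1)) (-4 - 2)); E=∅; A=∅; R=∅⟩
[1] ⟨C=(-4 - 2); E=∅; A=∅; R=[app]⟩
[2] ⟨C=-4; E=∅; A=∅; R=[subR :: app]⟩
[3] ⟨C=2; E=∅; A=∅; R=[subL(-4) :: app]⟩
[4] ⟨C=(λq. (4 * -1)); E=∅; A=[-6]; R=∅⟩
[5] ⟨C=(4 * -1); E={q↦-6}; A=∅; R=∅⟩
[6] ⟨C=4; E={q↦-6}; A=∅; R=[mulR]⟩
[7] ⟨C=-1; E={q↦-6}; A=∅; R=[mulL(4)]⟩
→ final value -4

Answer: -4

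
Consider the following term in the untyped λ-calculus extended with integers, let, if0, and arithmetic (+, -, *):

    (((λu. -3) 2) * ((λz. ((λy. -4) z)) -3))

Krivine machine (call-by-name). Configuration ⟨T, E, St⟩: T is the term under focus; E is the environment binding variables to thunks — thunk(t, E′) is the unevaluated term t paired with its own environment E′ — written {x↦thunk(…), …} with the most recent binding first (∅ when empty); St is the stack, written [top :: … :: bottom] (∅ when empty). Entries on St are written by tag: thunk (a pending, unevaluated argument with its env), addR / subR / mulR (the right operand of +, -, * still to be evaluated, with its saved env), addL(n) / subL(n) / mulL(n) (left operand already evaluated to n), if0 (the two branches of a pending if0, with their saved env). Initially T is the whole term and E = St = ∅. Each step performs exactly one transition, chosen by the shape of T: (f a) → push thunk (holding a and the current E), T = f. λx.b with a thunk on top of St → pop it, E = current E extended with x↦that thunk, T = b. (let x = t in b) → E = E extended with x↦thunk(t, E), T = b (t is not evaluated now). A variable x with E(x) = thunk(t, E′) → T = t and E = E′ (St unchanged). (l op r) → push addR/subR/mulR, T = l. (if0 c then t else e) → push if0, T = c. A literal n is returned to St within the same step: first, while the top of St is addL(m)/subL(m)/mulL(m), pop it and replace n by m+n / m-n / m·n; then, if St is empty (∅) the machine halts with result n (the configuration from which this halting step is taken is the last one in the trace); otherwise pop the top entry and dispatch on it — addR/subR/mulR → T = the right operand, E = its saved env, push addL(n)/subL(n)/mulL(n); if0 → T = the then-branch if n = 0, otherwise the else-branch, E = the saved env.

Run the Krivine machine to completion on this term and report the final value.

step 0: <T=(((λu. -3) 2) * ((λz. ((λy. -4) z)) -3)), E=∅, St=∅>
step 1: <T=((λu. -3) 2), E=∅, St=[mulR]>
step 2: <T=(λu. -3), E=∅, St=[thunk :: mulR]>
step 3: <T=-3, E={u↦thunk(2, ∅)}, St=[mulR]>
step 4: <T=((λz. ((λy. -4) z)) -3), E=∅, St=[mulL(-3)]>
step 5: <T=(λz. ((λy. -4) z)), E=∅, St=[thunk :: mulL(-3)]>
step 6: <T=((λy. -4) z), E={z↦thunk(-3, ∅)}, St=[mulL(-3)]>
step 7: <T=(λy. -4), E={z↦thunk(-3, ∅)}, St=[thunk :: mulL(-3)]>
step 8: <T=-4, E={y↦thunk(z, {z↦thunk(-3, ∅)}), z↦thunk(-3, ∅)}, St=[mulL(-3)]>
→ final value 12

Answer: 12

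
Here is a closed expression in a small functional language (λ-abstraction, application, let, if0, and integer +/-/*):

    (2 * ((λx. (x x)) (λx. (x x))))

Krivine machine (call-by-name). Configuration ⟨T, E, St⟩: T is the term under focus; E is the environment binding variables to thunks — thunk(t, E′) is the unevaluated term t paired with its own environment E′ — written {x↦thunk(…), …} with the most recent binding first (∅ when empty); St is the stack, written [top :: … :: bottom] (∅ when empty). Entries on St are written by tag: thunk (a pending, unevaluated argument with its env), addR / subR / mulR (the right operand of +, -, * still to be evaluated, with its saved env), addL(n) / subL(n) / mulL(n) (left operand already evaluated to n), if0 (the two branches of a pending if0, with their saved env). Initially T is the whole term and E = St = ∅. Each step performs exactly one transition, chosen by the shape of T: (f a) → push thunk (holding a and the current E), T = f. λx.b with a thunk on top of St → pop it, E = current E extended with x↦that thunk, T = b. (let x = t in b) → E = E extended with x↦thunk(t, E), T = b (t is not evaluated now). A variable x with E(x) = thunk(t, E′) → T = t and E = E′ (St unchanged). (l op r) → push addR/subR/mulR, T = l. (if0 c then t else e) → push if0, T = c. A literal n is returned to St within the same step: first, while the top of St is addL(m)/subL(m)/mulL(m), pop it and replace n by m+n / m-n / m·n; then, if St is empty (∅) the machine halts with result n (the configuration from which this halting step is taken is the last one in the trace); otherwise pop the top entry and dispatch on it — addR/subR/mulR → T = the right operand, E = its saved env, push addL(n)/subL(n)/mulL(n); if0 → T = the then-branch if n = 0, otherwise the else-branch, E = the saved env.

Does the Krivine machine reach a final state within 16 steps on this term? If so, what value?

0. ⟨T=(2 * ((λx. (x x)) (λx. (x x)))); E=∅; St=∅⟩
1. ⟨T=2; E=∅; St=[mulR]⟩
2. ⟨T=((λx. (x x)) (λx. (x x))); E=∅; St=[mulL(2)]⟩
3. ⟨T=(λx. (x x)); E=∅; St=[thunk :: mulL(2)]⟩
4. ⟨T=(x x); E={x↦thunk((λx. (x x)), ∅)}; St=[mulL(2)]⟩
5. ⟨T=x; E={x↦thunk((λx. (x x)), ∅)}; St=[thunk :: mulL(2)]⟩
6. ⟨T=(λx. (x x)); E=∅; St=[thunk :: mulL(2)]⟩
7. ⟨T=(x x); E={x↦thunk(x, {x↦thunk((λx. (x x)), ∅)})}; St=[mulL(2)]⟩
8. ⟨T=x; E={x↦thunk(x, {x↦thunk((λx. (x x)), ∅)})}; St=[thunk :: mulL(2)]⟩
9. ⟨T=x; E={x↦thunk((λx. (x x)), ∅)}; St=[thunk :: mulL(2)]⟩
10. ⟨T=(λx. (x x)); E=∅; St=[thunk :: mulL(2)]⟩
11. ⟨T=(x x); E={x↦thunk(x, {x↦thunk(x, {x↦thunk((λx. (x x)), ∅)})})}; St=[mulL(2)]⟩
12. ⟨T=x; E={x↦thunk(x, {x↦thunk(x, {x↦thunk((λx. (x x)), ∅)})})}; St=[thunk :: mulL(2)]⟩
13. ⟨T=x; E={x↦thunk(x, {x↦thunk((λx. (x x)), ∅)})}; St=[thunk :: mulL(2)]⟩
14. ⟨T=x; E={x↦thunk((λx. (x x)), ∅)}; St=[thunk :: mulL(2)]⟩
15. ⟨T=(λx. (x x)); E=∅; St=[thunk :: mulL(2)]⟩
16. ⟨T=(x x); E={x↦thunk(x, {x↦thunk(x, {x↦thunk(x, {x↦thunk((λx. (x x)), ∅)})})})}; St=[mulL(2)]⟩
→ 16 transitions taken and the configuration is still not final: no result within 16 steps

Answer: DIVERGES (no final state within 16 steps)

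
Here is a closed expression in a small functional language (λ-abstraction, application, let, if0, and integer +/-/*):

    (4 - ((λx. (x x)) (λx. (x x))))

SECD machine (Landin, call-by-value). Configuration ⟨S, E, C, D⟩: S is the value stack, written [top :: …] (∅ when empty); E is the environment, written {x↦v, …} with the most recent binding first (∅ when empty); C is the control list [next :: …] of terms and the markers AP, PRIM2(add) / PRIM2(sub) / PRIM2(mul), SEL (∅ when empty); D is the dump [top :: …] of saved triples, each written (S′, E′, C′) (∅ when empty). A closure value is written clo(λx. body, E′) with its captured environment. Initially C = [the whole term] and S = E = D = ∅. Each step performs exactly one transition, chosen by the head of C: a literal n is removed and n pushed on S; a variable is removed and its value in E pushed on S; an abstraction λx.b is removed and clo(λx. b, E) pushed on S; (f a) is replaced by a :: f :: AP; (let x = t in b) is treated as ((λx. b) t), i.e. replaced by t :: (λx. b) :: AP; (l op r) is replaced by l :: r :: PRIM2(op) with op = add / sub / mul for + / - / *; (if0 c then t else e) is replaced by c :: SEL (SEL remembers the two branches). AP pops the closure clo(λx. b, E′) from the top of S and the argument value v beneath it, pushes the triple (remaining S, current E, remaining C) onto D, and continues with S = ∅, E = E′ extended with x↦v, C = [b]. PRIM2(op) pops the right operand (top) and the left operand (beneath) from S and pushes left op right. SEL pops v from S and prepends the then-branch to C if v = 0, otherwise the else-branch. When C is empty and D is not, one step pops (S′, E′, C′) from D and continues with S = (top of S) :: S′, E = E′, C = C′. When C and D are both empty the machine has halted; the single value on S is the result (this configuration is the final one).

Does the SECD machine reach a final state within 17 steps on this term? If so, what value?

t=0: ⟨S=∅; E=∅; C=[(4 - ((λx. (x x)) (λx. (x x))))]; D=∅⟩
t=1: ⟨S=∅; E=∅; C=[4 :: ((λx. (x x)) (λx. (x x))) :: PRIM2(sub)]; D=∅⟩
t=2: ⟨S=[4]; E=∅; C=[((λx. (x x)) (λx. (x x))) :: PRIM2(sub)]; D=∅⟩
t=3: ⟨S=[4]; E=∅; C=[(λx. (x x)) :: (λx. (x x)) :: AP :: PRIM2(sub)]; D=∅⟩
t=4: ⟨S=[clo(λx. (x x), ∅) :: 4]; E=∅; C=[(λx. (x x)) :: AP :: PRIM2(sub)]; D=∅⟩
t=5: ⟨S=[clo(λx. (x x), ∅) :: clo(λx. (x x), ∅) :: 4]; E=∅; C=[AP :: PRIM2(sub)]; D=∅⟩
t=6: ⟨S=∅; E={x↦clo(λx. (x x), ∅)}; C=[(x x)]; D=[([4], ∅, [PRIM2(sub)])]⟩
t=7: ⟨S=∅; E={x↦clo(λx. (x x), ∅)}; C=[x :: x :: AP]; D=[([4], ∅, [PRIM2(sub)])]⟩
t=8: ⟨S=[clo(λx. (x x), ∅)]; E={x↦clo(λx. (x x), ∅)}; C=[x :: AP]; D=[([4], ∅, [PRIM2(sub)])]⟩
t=9: ⟨S=[clo(λx. (x x), ∅) :: clo(λx. (x x), ∅)]; E={x↦clo(λx. (x x), ∅)}; C=[AP]; D=[([4], ∅, [PRIM2(sub)])]⟩
t=10: ⟨S=∅; E={x↦clo(λx. (x x), ∅)}; C=[(x x)]; D=[(∅, {x↦clo(λx. (x x), ∅)}, ∅) :: ([4], ∅, [PRIM2(sub)])]⟩
t=11: ⟨S=∅; E={x↦clo(λx. (x x), ∅)}; C=[x :: x :: AP]; D=[(∅, {x↦clo(λx. (x x), ∅)}, ∅) :: ([4], ∅, [PRIM2(sub)])]⟩
t=12: ⟨S=[clo(λx. (x x), ∅)]; E={x↦clo(λx. (x x), ∅)}; C=[x :: AP]; D=[(∅, {x↦clo(λx. (x x), ∅)}, ∅) :: ([4], ∅, [PRIM2(sub)])]⟩
t=13: ⟨S=[clo(λx. (x x), ∅) :: clo(λx. (x x), ∅)]; E={x↦clo(λx. (x x), ∅)}; C=[AP]; D=[(∅, {x↦clo(λx. (x x), ∅)}, ∅) :: ([4], ∅, [PRIM2(sub)])]⟩
t=14: ⟨S=∅; E={x↦clo(λx. (x x), ∅)}; C=[(x x)]; D=[(∅, {x↦clo(λx. (x x), ∅)}, ∅) :: (∅, {x↦clo(λx. (x x), ∅)}, ∅) :: ([4], ∅, [PRIM2(sub)])]⟩
t=15: ⟨S=∅; E={x↦clo(λx. (x x), ∅)}; C=[x :: x :: AP]; D=[(∅, {x↦clo(λx. (x x), ∅)}, ∅) :: (∅, {x↦clo(λx. (x x), ∅)}, ∅) :: ([4], ∅, [PRIM2(sub)])]⟩
t=16: ⟨S=[clo(λx. (x x), ∅)]; E={x↦clo(λx. (x x), ∅)}; C=[x :: AP]; D=[(∅, {x↦clo(λx. (x x), ∅)}, ∅) :: (∅, {x↦clo(λx. (x x), ∅)}, ∅) :: ([4], ∅, [PRIM2(sub)])]⟩
t=17: ⟨S=[clo(λx. (x x), ∅) :: clo(λx. (x x), ∅)]; E={x↦clo(λx. (x x), ∅)}; C=[AP]; D=[(∅, {x↦clo(λx. (x x), ∅)}, ∅) :: (∅, {x↦clo(λx. (x x), ∅)}, ∅) :: ([4], ∅, [PRIM2(sub)])]⟩
→ 17 transitions taken and the configuration is still not final: no result within 17 steps

Answer: DIVERGES (no final state within 17 steps)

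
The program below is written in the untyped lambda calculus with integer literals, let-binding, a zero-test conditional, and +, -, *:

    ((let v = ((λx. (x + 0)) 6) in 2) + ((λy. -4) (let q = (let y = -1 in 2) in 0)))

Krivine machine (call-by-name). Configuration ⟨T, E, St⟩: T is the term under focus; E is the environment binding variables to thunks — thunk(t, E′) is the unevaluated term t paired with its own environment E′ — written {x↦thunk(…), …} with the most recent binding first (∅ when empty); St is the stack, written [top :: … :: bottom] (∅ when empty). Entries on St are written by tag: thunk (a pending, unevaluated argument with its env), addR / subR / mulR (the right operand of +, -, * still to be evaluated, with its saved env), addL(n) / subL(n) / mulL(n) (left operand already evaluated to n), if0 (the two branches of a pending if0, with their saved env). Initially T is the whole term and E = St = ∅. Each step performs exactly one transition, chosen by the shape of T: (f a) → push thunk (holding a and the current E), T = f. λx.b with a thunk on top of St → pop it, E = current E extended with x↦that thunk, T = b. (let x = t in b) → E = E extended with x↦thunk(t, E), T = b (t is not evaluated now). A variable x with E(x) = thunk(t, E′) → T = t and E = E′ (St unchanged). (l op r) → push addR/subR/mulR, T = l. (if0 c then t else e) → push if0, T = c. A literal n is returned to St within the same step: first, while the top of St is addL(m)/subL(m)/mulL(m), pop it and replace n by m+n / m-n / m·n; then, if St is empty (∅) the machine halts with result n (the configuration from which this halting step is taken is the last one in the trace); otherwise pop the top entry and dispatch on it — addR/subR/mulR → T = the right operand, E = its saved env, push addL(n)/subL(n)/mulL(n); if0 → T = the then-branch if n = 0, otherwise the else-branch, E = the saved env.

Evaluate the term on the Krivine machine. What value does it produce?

t=0: [T=((let v = ((λx. (x + 0)) 6) in 2) + ((λy. -4) (let q = (let y = -1 in 2) in 0))) | E=∅ | St=∅]
t=1: [T=(let v = ((λx. (x + 0)) 6) in 2) | E=∅ | St=[addR]]
t=2: [T=2 | E={v↦thunk(((λx. (x + 0)) 6), ∅)} | St=[addR]]
t=3: [T=((λy. -4) (let q = (let y = -1 in 2) in 0)) | E=∅ | St=[addL(2)]]
t=4: [T=(λy. -4) | E=∅ | St=[thunk :: addL(2)]]
t=5: [T=-4 | E={y↦thunk((let q = (let y = -1 in 2) in 0), ∅)} | St=[addL(2)]]
→ final value -2

Answer: -2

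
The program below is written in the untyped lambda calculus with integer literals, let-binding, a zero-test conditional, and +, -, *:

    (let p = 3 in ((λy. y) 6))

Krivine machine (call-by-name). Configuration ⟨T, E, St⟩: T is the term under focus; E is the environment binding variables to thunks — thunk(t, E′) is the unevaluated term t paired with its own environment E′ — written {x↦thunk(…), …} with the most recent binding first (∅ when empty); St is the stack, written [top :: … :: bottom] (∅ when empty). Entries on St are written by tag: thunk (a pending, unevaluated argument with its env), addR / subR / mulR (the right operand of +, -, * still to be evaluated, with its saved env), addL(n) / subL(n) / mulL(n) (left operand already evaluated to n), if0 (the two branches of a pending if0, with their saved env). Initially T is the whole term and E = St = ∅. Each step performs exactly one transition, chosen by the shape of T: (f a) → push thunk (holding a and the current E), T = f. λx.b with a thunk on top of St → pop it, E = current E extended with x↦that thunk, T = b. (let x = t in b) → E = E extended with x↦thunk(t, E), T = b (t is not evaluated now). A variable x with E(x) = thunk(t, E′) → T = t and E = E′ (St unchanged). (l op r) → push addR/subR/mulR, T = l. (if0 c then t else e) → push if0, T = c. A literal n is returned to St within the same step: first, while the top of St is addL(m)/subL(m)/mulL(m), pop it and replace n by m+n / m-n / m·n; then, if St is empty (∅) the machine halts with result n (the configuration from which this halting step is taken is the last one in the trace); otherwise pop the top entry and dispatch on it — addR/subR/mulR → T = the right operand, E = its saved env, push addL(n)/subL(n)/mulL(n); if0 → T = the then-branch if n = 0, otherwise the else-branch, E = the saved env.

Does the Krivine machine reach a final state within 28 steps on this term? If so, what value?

Answer: 6

Execution trace:
step 0: <T=(let p = 3 in ((λy. y) 6)), E=∅, St=∅>
step 1: <T=((λy. y) 6), E={p↦thunk(3, ∅)}, St=∅>
step 2: <T=(λy. y), E={p↦thunk(3, ∅)}, St=[thunk]>
step 3: <T=y, E={y↦thunk(6, {p↦thunk(3, ∅)}), p↦thunk(3, ∅)}, St=∅>
step 4: <T=6, E={p↦thunk(3, ∅)}, St=∅>
→ final value 6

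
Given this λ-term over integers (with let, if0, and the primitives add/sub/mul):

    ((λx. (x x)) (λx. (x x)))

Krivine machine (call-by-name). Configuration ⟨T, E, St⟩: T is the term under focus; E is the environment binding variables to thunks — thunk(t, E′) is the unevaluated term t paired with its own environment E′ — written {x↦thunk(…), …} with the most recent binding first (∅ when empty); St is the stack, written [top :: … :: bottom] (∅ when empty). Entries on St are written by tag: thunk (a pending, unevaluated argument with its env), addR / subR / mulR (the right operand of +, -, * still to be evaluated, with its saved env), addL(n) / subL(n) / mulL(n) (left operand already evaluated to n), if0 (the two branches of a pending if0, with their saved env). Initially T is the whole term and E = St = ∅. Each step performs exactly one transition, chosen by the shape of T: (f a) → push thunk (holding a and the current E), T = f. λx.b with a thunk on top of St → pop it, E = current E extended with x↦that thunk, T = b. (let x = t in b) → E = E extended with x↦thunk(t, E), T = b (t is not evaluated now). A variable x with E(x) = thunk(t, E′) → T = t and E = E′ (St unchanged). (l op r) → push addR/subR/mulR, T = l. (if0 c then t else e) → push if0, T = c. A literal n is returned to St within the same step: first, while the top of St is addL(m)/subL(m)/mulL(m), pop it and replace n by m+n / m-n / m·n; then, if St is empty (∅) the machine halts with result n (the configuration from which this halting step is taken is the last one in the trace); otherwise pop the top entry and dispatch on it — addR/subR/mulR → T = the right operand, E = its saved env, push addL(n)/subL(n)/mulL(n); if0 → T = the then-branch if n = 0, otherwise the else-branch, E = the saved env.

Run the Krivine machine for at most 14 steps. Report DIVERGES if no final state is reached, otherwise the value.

t=0: [T=((λx. (x x)) (λx. (x x))) | E=∅ | St=∅]
t=1: [T=(λx. (x x)) | E=∅ | St=[thunk]]
t=2: [T=(x x) | E={x↦thunk((λx. (x x)), ∅)} | St=∅]
t=3: [T=x | E={x↦thunk((λx. (x x)), ∅)} | St=[thunk]]
t=4: [T=(λx. (x x)) | E=∅ | St=[thunk]]
t=5: [T=(x x) | E={x↦thunk(x, {x↦thunk((λx. (x x)), ∅)})} | St=∅]
t=6: [T=x | E={x↦thunk(x, {x↦thunk((λx. (x x)), ∅)})} | St=[thunk]]
t=7: [T=x | E={x↦thunk((λx. (x x)), ∅)} | St=[thunk]]
t=8: [T=(λx. (x x)) | E=∅ | St=[thunk]]
t=9: [T=(x x) | E={x↦thunk(x, {x↦thunk(x, {x↦thunk((λx. (x x)), ∅)})})} | St=∅]
t=10: [T=x | E={x↦thunk(x, {x↦thunk(x, {x↦thunk((λx. (x x)), ∅)})})} | St=[thunk]]
t=11: [T=x | E={x↦thunk(x, {x↦thunk((λx. (x x)), ∅)})} | St=[thunk]]
t=12: [T=x | E={x↦thunk((λx. (x x)), ∅)} | St=[thunk]]
t=13: [T=(λx. (x x)) | E=∅ | St=[thunk]]
t=14: [T=(x x) | E={x↦thunk(x, {x↦thunk(x, {x↦thunk(x, {x↦thunk((λx. (x x)), ∅)})})})} | St=∅]
→ 14 transitions taken and the configuration is still not final: no result within 14 steps

Answer: DIVERGES (no final state within 14 steps)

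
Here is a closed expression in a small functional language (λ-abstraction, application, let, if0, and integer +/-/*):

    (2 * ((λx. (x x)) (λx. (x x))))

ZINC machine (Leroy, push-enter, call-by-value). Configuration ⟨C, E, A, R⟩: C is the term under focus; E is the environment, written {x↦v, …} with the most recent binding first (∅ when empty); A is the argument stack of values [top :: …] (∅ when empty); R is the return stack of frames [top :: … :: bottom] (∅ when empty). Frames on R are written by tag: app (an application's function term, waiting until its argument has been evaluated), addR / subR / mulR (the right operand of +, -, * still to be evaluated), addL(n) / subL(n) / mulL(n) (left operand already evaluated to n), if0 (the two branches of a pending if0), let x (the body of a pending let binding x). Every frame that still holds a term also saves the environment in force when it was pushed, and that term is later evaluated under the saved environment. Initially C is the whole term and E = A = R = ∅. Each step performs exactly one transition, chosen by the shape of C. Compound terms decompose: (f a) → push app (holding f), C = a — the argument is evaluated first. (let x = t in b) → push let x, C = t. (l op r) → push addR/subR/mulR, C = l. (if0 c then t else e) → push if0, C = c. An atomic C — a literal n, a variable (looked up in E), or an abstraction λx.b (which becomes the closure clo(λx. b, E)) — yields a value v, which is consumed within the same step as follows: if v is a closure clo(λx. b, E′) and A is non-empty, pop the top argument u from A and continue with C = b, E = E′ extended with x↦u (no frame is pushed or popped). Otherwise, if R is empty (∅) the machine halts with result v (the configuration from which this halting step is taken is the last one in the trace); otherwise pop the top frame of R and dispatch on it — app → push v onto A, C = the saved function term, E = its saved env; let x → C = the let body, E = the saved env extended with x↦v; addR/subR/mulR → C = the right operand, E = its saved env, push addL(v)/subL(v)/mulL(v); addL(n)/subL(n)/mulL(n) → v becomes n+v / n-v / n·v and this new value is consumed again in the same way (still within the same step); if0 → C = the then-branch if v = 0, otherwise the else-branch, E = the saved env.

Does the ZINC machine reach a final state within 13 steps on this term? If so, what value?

Answer: DIVERGES (no final state within 13 steps)

Machine steps:
[0] ⟨C=(2 * ((λx. (x x)) (λx. (x x)))); E=∅; A=∅; R=∅⟩
[1] ⟨C=2; E=∅; A=∅; R=[mulR]⟩
[2] ⟨C=((λx. (x x)) (λx. (x x))); E=∅; A=∅; R=[mulL(2)]⟩
[3] ⟨C=(λx. (x x)); E=∅; A=∅; R=[app :: mulL(2)]⟩
[4] ⟨C=(λx. (x x)); E=∅; A=[clo(λx. (x x), ∅)]; R=[mulL(2)]⟩
[5] ⟨C=(x x); E={x↦clo(λx. (x x), ∅)}; A=∅; R=[mulL(2)]⟩
[6] ⟨C=x; E={x↦clo(λx. (x x), ∅)}; A=∅; R=[app :: mulL(2)]⟩
[7] ⟨C=x; E={x↦clo(λx. (x x), ∅)}; A=[clo(λx. (x x), ∅)]; R=[mulL(2)]⟩
… configuration repeats with period 3 (steps 5–7 recur indefinitely) …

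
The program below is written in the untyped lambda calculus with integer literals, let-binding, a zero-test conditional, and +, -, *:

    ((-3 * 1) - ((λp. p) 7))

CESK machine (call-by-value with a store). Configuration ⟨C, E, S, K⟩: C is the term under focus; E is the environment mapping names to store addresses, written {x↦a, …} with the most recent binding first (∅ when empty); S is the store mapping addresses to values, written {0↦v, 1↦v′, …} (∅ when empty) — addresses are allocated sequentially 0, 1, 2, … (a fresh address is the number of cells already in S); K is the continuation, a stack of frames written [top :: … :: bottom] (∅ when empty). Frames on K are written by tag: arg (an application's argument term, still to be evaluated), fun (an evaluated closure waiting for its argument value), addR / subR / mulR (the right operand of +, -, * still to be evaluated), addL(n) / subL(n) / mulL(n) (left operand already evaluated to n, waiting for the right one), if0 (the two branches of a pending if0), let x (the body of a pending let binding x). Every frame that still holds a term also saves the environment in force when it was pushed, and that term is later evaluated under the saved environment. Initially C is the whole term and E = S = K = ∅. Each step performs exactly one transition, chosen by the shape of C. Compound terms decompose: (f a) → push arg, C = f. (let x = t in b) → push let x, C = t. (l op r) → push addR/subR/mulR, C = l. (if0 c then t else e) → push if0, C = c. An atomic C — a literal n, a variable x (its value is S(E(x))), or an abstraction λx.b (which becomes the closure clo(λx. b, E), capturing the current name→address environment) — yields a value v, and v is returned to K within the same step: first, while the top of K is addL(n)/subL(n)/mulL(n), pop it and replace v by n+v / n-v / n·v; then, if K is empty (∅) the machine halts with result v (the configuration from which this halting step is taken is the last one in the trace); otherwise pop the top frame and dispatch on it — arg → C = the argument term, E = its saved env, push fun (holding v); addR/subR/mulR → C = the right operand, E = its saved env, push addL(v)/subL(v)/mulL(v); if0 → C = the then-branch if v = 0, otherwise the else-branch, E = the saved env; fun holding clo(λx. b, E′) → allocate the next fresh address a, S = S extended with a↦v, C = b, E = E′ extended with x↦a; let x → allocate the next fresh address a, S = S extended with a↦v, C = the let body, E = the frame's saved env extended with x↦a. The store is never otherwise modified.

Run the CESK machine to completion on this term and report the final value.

[0] [C=((-3 * 1) - ((λp. p) 7)) | E=∅ | S=∅ | K=∅]
[1] [C=(-3 * 1) | E=∅ | S=∅ | K=[subR]]
[2] [C=-3 | E=∅ | S=∅ | K=[mulR :: subR]]
[3] [C=1 | E=∅ | S=∅ | K=[mulL(-3) :: subR]]
[4] [C=((λp. p) 7) | E=∅ | S=∅ | K=[subL(-3)]]
[5] [C=(λp. p) | E=∅ | S=∅ | K=[arg :: subL(-3)]]
[6] [C=7 | E=∅ | S=∅ | K=[fun :: subL(-3)]]
[7] [C=p | E={p↦0} | S={0↦7} | K=[subL(-3)]]
→ final value -10

Answer: -10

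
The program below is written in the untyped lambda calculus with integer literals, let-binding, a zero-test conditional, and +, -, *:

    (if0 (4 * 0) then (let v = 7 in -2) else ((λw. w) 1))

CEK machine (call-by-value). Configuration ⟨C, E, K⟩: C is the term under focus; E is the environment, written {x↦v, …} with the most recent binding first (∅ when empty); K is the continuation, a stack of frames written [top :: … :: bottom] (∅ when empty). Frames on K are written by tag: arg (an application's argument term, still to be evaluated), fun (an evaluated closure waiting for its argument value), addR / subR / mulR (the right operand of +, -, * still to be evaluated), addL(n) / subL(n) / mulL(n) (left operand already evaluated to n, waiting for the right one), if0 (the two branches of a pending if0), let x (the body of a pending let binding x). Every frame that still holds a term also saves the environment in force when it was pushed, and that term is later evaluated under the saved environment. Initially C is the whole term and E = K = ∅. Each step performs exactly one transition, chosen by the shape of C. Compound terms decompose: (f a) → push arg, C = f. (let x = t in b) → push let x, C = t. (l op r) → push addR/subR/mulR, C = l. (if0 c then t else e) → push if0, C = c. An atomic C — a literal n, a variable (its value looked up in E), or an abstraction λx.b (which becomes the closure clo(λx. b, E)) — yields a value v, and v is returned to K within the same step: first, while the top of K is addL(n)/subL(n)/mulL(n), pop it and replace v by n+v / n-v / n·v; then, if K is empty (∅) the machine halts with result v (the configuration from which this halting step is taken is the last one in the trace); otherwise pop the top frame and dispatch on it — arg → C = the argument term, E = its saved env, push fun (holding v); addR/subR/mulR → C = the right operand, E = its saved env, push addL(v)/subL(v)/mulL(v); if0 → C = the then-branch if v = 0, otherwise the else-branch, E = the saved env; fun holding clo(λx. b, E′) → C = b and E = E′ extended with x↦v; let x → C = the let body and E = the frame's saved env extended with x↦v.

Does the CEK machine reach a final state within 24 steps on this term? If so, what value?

step 0: [C=(if0 (4 * 0) then (let v = 7 in -2) else ((λw. w) 1)) | E=∅ | K=∅]
step 1: [C=(4 * 0) | E=∅ | K=[if0]]
step 2: [C=4 | E=∅ | K=[mulR :: if0]]
step 3: [C=0 | E=∅ | K=[mulL(4) :: if0]]
step 4: [C=(let v = 7 in -2) | E=∅ | K=∅]
step 5: [C=7 | E=∅ | K=[let v]]
step 6: [C=-2 | E={v↦7} | K=∅]
→ final value -2

Answer: -2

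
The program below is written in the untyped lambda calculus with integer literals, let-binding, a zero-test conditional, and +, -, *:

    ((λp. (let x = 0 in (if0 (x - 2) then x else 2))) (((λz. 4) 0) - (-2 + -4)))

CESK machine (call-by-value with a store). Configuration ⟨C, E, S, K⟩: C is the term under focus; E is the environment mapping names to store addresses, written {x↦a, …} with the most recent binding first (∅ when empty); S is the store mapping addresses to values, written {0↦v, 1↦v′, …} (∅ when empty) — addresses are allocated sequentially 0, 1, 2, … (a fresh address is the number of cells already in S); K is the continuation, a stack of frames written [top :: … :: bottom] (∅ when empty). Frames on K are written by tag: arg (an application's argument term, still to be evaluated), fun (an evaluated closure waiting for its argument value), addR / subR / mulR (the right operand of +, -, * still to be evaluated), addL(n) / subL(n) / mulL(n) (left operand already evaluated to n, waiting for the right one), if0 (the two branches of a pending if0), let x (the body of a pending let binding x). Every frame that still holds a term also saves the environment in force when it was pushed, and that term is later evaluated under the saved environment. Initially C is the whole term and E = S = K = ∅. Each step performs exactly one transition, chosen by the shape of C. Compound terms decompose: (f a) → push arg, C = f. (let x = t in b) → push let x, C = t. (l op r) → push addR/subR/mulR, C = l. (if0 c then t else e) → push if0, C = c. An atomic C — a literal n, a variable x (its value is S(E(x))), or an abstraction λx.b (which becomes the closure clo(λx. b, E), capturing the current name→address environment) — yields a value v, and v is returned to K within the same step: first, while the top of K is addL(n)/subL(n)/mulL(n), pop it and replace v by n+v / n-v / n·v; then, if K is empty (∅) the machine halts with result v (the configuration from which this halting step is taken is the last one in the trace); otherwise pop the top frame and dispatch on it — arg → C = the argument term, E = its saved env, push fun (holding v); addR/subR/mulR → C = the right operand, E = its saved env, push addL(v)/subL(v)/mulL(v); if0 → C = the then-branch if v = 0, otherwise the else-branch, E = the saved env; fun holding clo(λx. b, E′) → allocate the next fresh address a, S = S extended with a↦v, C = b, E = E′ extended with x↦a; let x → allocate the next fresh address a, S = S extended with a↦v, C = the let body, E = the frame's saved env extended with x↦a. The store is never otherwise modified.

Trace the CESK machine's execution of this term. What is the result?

[0] <C=((λp. (let x = 0 in (if0 (x - 2) then x else 2))) (((λz. 4) 0) - (-2 + -4))), E=∅, S=∅, K=∅>
[1] <C=(λp. (let x = 0 in (if0 (x - 2) then x else 2))), E=∅, S=∅, K=[arg]>
[2] <C=(((λz. 4) 0) - (-2 + -4)), E=∅, S=∅, K=[fun]>
[3] <C=((λz. 4) 0), E=∅, S=∅, K=[subR :: fun]>
[4] <C=(λz. 4), E=∅, S=∅, K=[arg :: subR :: fun]>
[5] <C=0, E=∅, S=∅, K=[fun :: subR :: fun]>
[6] <C=4, E={z↦0}, S={0↦0}, K=[subR :: fun]>
[7] <C=(-2 + -4), E=∅, S={0↦0}, K=[subL(4) :: fun]>
[8] <C=-2, E=∅, S={0↦0}, K=[addR :: subL(4) :: fun]>
[9] <C=-4, E=∅, S={0↦0}, K=[addL(-2) :: subL(4) :: fun]>
[10] <C=(let x = 0 in (if0 (x - 2) then x else 2)), E={p↦1}, S={0↦0, 1↦10}, K=∅>
[11] <C=0, E={p↦1}, S={0↦0, 1↦10}, K=[let x]>
[12] <C=(if0 (x - 2) then x else 2), E={x↦2, p↦1}, S={0↦0, 1↦10, 2↦0}, K=∅>
[13] <C=(x - 2), E={x↦2, p↦1}, S={0↦0, 1↦10, 2↦0}, K=[if0]>
[14] <C=x, E={x↦2, p↦1}, S={0↦0, 1↦10, 2↦0}, K=[subR :: if0]>
[15] <C=2, E={x↦2, p↦1}, S={0↦0, 1↦10, 2↦0}, K=[subL(0) :: if0]>
[16] <C=2, E={x↦2, p↦1}, S={0↦0, 1↦10, 2↦0}, K=∅>
→ final value 2

Answer: 2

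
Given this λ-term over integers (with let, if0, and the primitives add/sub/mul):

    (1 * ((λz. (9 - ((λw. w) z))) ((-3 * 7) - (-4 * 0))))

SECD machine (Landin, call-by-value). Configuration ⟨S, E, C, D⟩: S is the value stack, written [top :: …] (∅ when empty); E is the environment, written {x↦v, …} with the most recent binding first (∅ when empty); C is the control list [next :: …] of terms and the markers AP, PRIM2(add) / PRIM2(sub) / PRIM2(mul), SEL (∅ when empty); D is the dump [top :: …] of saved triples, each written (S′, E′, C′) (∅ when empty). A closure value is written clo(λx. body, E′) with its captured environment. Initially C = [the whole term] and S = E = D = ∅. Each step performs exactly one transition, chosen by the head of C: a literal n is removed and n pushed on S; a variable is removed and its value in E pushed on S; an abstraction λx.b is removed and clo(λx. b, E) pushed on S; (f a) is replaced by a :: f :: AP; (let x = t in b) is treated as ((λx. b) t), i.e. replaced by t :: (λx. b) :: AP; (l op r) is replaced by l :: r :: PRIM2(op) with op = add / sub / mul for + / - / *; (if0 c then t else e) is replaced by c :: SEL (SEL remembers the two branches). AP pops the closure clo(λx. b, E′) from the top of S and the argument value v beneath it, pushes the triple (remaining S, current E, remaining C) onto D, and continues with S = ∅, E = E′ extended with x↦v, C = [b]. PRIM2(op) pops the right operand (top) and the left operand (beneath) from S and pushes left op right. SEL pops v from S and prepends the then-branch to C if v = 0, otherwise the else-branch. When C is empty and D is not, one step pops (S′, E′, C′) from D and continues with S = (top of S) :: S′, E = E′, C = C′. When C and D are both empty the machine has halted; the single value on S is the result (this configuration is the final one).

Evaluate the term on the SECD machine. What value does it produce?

t=0: <S=∅, E=∅, C=[(1 * ((λz. (9 - ((λw. w) z))) ((-3 * 7) - (-4 * 0))))], D=∅>
t=1: <S=∅, E=∅, C=[1 :: ((λz. (9 - ((λw. w) z))) ((-3 * 7) - (-4 * 0))) :: PRIM2(mul)], D=∅>
t=2: <S=[1], E=∅, C=[((λz. (9 - ((λw. w) z))) ((-3 * 7) - (-4 * 0))) :: PRIM2(mul)], D=∅>
t=3: <S=[1], E=∅, C=[((-3 * 7) - (-4 * 0)) :: (λz. (9 - ((λw. w) z))) :: AP :: PRIM2(mul)], D=∅>
t=4: <S=[1], E=∅, C=[(-3 * 7) :: (-4 * 0) :: PRIM2(sub) :: (λz. (9 - ((λw. w) z))) :: AP :: PRIM2(mul)], D=∅>
t=5: <S=[1], E=∅, C=[-3 :: 7 :: PRIM2(mul) :: (-4 * 0) :: PRIM2(sub) :: (λz. (9 - ((λw. w) z))) :: AP :: PRIM2(mul)], D=∅>
t=6: <S=[-3 :: 1], E=∅, C=[7 :: PRIM2(mul) :: (-4 * 0) :: PRIM2(sub) :: (λz. (9 - ((λw. w) z))) :: AP :: PRIM2(mul)], D=∅>
t=7: <S=[7 :: -3 :: 1], E=∅, C=[PRIM2(mul) :: (-4 * 0) :: PRIM2(sub) :: (λz. (9 - ((λw. w) z))) :: AP :: PRIM2(mul)], D=∅>
t=8: <S=[-21 :: 1], E=∅, C=[(-4 * 0) :: PRIM2(sub) :: (λz. (9 - ((λw. w) z))) :: AP :: PRIM2(mul)], D=∅>
t=9: <S=[-21 :: 1], E=∅, C=[-4 :: 0 :: PRIM2(mul) :: PRIM2(sub) :: (λz. (9 - ((λw. w) z))) :: AP :: PRIM2(mul)], D=∅>
t=10: <S=[-4 :: -21 :: 1], E=∅, C=[0 :: PRIM2(mul) :: PRIM2(sub) :: (λz. (9 - ((λw. w) z))) :: AP :: PRIM2(mul)], D=∅>
t=11: <S=[0 :: -4 :: -21 :: 1], E=∅, C=[PRIM2(mul) :: PRIM2(sub) :: (λz. (9 - ((λw. w) z))) :: AP :: PRIM2(mul)], D=∅>
t=12: <S=[0 :: -21 :: 1], E=∅, C=[PRIM2(sub) :: (λz. (9 - ((λw. w) z))) :: AP :: PRIM2(mul)], D=∅>
t=13: <S=[-21 :: 1], E=∅, C=[(λz. (9 - ((λw. w) z))) :: AP :: PRIM2(mul)], D=∅>
t=14: <S=[clo(λz. (9 - ((λw. w) z)), ∅) :: -21 :: 1], E=∅, C=[AP :: PRIM2(mul)], D=∅>
t=15: <S=∅, E={z↦-21}, C=[(9 - ((λw. w) z))], D=[([1], ∅, [PRIM2(mul)])]>
t=16: <S=∅, E={z↦-21}, C=[9 :: ((λw. w) z) :: PRIM2(sub)], D=[([1], ∅, [PRIM2(mul)])]>
t=17: <S=[9], E={z↦-21}, C=[((λw. w) z) :: PRIM2(sub)], D=[([1], ∅, [PRIM2(mul)])]>
t=18: <S=[9], E={z↦-21}, C=[z :: (λw. w) :: AP :: PRIM2(sub)], D=[([1], ∅, [PRIM2(mul)])]>
t=19: <S=[-21 :: 9], E={z↦-21}, C=[(λw. w) :: AP :: PRIM2(sub)], D=[([1], ∅, [PRIM2(mul)])]>
t=20: <S=[clo(λw. w, {z↦-21}) :: -21 :: 9], E={z↦-21}, C=[AP :: PRIM2(sub)], D=[([1], ∅, [PRIM2(mul)])]>
t=21: <S=∅, E={w↦-21, z↦-21}, C=[w], D=[([9], {z↦-21}, [PRIM2(sub)]) :: ([1], ∅, [PRIM2(mul)])]>
t=22: <S=[-21], E={w↦-21, z↦-21}, C=∅, D=[([9], {z↦-21}, [PRIM2(sub)]) :: ([1], ∅, [PRIM2(mul)])]>
t=23: <S=[-21 :: 9], E={z↦-21}, C=[PRIM2(sub)], D=[([1], ∅, [PRIM2(mul)])]>
t=24: <S=[30], E={z↦-21}, C=∅, D=[([1], ∅, [PRIM2(mul)])]>
t=25: <S=[30 :: 1], E=∅, C=[PRIM2(mul)], D=∅>
t=26: <S=[30], E=∅, C=∅, D=∅>
→ final value 30

Answer: 30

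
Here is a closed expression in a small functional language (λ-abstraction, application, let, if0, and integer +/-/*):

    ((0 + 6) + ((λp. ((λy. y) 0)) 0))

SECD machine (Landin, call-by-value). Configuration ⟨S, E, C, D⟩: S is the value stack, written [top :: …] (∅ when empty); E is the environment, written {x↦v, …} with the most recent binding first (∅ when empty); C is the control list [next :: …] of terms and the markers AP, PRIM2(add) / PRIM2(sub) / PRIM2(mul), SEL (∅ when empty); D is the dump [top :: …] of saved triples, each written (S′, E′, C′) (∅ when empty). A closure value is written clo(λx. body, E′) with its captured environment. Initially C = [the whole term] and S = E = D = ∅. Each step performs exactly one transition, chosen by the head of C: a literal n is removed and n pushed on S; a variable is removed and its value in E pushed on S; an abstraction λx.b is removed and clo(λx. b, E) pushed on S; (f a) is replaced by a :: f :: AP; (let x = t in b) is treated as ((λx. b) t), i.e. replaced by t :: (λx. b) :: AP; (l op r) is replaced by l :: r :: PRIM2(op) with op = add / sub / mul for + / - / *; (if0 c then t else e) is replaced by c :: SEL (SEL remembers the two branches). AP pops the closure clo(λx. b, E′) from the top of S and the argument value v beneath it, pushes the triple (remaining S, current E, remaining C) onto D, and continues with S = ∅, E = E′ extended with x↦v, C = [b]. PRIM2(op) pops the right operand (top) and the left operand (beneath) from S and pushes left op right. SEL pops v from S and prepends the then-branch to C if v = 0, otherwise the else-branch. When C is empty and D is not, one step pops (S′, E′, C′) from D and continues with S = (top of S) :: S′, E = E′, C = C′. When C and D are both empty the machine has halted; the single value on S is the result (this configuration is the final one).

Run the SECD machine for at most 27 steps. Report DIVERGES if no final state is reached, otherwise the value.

0. ⟨S=∅; E=∅; C=[((0 + 6) + ((λp. ((λy. y) 0)) 0))]; D=∅⟩
1. ⟨S=∅; E=∅; C=[(0 + 6) :: ((λp. ((λy. y) 0)) 0) :: PRIM2(add)]; D=∅⟩
2. ⟨S=∅; E=∅; C=[0 :: 6 :: PRIM2(add) :: ((λp. ((λy. y) 0)) 0) :: PRIM2(add)]; D=∅⟩
3. ⟨S=[0]; E=∅; C=[6 :: PRIM2(add) :: ((λp. ((λy. y) 0)) 0) :: PRIM2(add)]; D=∅⟩
4. ⟨S=[6 :: 0]; E=∅; C=[PRIM2(add) :: ((λp. ((λy. y) 0)) 0) :: PRIM2(add)]; D=∅⟩
5. ⟨S=[6]; E=∅; C=[((λp. ((λy. y) 0)) 0) :: PRIM2(add)]; D=∅⟩
6. ⟨S=[6]; E=∅; C=[0 :: (λp. ((λy. y) 0)) :: AP :: PRIM2(add)]; D=∅⟩
7. ⟨S=[0 :: 6]; E=∅; C=[(λp. ((λy. y) 0)) :: AP :: PRIM2(add)]; D=∅⟩
8. ⟨S=[clo(λp. ((λy. y) 0), ∅) :: 0 :: 6]; E=∅; C=[AP :: PRIM2(add)]; D=∅⟩
9. ⟨S=∅; E={p↦0}; C=[((λy. y) 0)]; D=[([6], ∅, [PRIM2(add)])]⟩
10. ⟨S=∅; E={p↦0}; C=[0 :: (λy. y) :: AP]; D=[([6], ∅, [PRIM2(add)])]⟩
11. ⟨S=[0]; E={p↦0}; C=[(λy. y) :: AP]; D=[([6], ∅, [PRIM2(add)])]⟩
12. ⟨S=[clo(λy. y, {p↦0}) :: 0]; E={p↦0}; C=[AP]; D=[([6], ∅, [PRIM2(add)])]⟩
13. ⟨S=∅; E={y↦0, p↦0}; C=[y]; D=[(∅, {p↦0}, ∅) :: ([6], ∅, [PRIM2(add)])]⟩
14. ⟨S=[0]; E={y↦0, p↦0}; C=∅; D=[(∅, {p↦0}, ∅) :: ([6], ∅, [PRIM2(add)])]⟩
15. ⟨S=[0]; E={p↦0}; C=∅; D=[([6], ∅, [PRIM2(add)])]⟩
16. ⟨S=[0 :: 6]; E=∅; C=[PRIM2(add)]; D=∅⟩
17. ⟨S=[6]; E=∅; C=∅; D=∅⟩
→ final value 6

Answer: 6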